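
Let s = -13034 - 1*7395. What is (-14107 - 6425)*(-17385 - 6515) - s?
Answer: 490735229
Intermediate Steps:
s = -20429 (s = -13034 - 7395 = -20429)
(-14107 - 6425)*(-17385 - 6515) - s = (-14107 - 6425)*(-17385 - 6515) - 1*(-20429) = -20532*(-23900) + 20429 = 490714800 + 20429 = 490735229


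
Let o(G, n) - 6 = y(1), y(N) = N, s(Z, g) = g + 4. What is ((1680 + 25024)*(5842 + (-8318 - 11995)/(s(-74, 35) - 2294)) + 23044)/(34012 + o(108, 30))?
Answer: 352385154412/76712845 ≈ 4593.6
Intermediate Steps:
s(Z, g) = 4 + g
o(G, n) = 7 (o(G, n) = 6 + 1 = 7)
((1680 + 25024)*(5842 + (-8318 - 11995)/(s(-74, 35) - 2294)) + 23044)/(34012 + o(108, 30)) = ((1680 + 25024)*(5842 + (-8318 - 11995)/((4 + 35) - 2294)) + 23044)/(34012 + 7) = (26704*(5842 - 20313/(39 - 2294)) + 23044)/34019 = (26704*(5842 - 20313/(-2255)) + 23044)*(1/34019) = (26704*(5842 - 20313*(-1/2255)) + 23044)*(1/34019) = (26704*(5842 + 20313/2255) + 23044)*(1/34019) = (26704*(13194023/2255) + 23044)*(1/34019) = (352333190192/2255 + 23044)*(1/34019) = (352385154412/2255)*(1/34019) = 352385154412/76712845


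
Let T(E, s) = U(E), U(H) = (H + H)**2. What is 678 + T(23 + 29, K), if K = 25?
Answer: 11494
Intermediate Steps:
U(H) = 4*H**2 (U(H) = (2*H)**2 = 4*H**2)
T(E, s) = 4*E**2
678 + T(23 + 29, K) = 678 + 4*(23 + 29)**2 = 678 + 4*52**2 = 678 + 4*2704 = 678 + 10816 = 11494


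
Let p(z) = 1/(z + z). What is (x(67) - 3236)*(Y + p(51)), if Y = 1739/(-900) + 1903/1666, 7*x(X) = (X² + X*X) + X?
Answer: 7958557409/5247900 ≈ 1516.5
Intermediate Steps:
p(z) = 1/(2*z)
x(X) = X/7 + 2*X²/7 (x(X) = ((X² + X*X) + X)/7 = ((X² + X²) + X)/7 = (2*X² + X)/7 = (X + 2*X²)/7 = X/7 + 2*X²/7)
Y = -592237/749700 (Y = 1739*(-1/900) + 1903*(1/1666) = -1739/900 + 1903/1666 = -592237/749700 ≈ -0.78997)
(x(67) - 3236)*(Y + p(51)) = ((⅐)*67*(1 + 2*67) - 3236)*(-592237/749700 + (½)/51) = ((⅐)*67*(1 + 134) - 3236)*(-592237/749700 + (½)*(1/51)) = ((⅐)*67*135 - 3236)*(-592237/749700 + 1/102) = (9045/7 - 3236)*(-584887/749700) = -13607/7*(-584887/749700) = 7958557409/5247900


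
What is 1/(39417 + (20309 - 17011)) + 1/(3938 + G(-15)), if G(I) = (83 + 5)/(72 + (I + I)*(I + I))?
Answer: 11336701/40876375540 ≈ 0.00027734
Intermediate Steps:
G(I) = 88/(72 + 4*I**2) (G(I) = 88/(72 + (2*I)*(2*I)) = 88/(72 + 4*I**2))
1/(39417 + (20309 - 17011)) + 1/(3938 + G(-15)) = 1/(39417 + (20309 - 17011)) + 1/(3938 + 22/(18 + (-15)**2)) = 1/(39417 + 3298) + 1/(3938 + 22/(18 + 225)) = 1/42715 + 1/(3938 + 22/243) = 1/42715 + 1/(956956/243) = 1/42715 + 243/956956 = 11336701/40876375540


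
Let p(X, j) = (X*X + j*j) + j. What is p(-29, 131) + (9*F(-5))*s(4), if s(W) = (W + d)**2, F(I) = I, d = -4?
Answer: 18133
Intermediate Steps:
p(X, j) = j + X**2 + j**2 (p(X, j) = (X**2 + j**2) + j = j + X**2 + j**2)
s(W) = (-4 + W)**2 (s(W) = (W - 4)**2 = (-4 + W)**2)
p(-29, 131) + (9*F(-5))*s(4) = (131 + (-29)**2 + 131**2) + (9*(-5))*(-4 + 4)**2 = (131 + 841 + 17161) - 45*0**2 = 18133 - 45*0 = 18133 + 0 = 18133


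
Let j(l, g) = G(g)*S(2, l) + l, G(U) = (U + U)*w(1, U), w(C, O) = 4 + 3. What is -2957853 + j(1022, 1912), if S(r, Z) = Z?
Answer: 24400065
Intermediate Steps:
w(C, O) = 7
G(U) = 14*U (G(U) = (U + U)*7 = (2*U)*7 = 14*U)
j(l, g) = l + 14*g*l (j(l, g) = (14*g)*l + l = 14*g*l + l = l + 14*g*l)
-2957853 + j(1022, 1912) = -2957853 + 1022*(1 + 14*1912) = -2957853 + 1022*(1 + 26768) = -2957853 + 1022*26769 = -2957853 + 27357918 = 24400065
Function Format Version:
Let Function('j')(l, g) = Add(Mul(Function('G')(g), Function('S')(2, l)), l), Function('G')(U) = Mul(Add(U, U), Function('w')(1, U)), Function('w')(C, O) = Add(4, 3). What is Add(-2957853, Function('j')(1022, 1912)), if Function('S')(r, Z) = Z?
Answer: 24400065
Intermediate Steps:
Function('w')(C, O) = 7
Function('G')(U) = Mul(14, U) (Function('G')(U) = Mul(Add(U, U), 7) = Mul(Mul(2, U), 7) = Mul(14, U))
Function('j')(l, g) = Add(l, Mul(14, g, l)) (Function('j')(l, g) = Add(Mul(Mul(14, g), l), l) = Add(Mul(14, g, l), l) = Add(l, Mul(14, g, l)))
Add(-2957853, Function('j')(1022, 1912)) = Add(-2957853, Mul(1022, Add(1, Mul(14, 1912)))) = Add(-2957853, Mul(1022, Add(1, 26768))) = Add(-2957853, Mul(1022, 26769)) = Add(-2957853, 27357918) = 24400065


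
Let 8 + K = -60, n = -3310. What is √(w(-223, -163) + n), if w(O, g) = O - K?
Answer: 3*I*√385 ≈ 58.864*I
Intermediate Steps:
K = -68 (K = -8 - 60 = -68)
w(O, g) = 68 + O (w(O, g) = O - 1*(-68) = O + 68 = 68 + O)
√(w(-223, -163) + n) = √((68 - 223) - 3310) = √(-155 - 3310) = √(-3465) = 3*I*√385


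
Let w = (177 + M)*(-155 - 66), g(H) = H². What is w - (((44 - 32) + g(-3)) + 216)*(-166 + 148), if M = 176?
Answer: -73747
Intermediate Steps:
w = -78013 (w = (177 + 176)*(-155 - 66) = 353*(-221) = -78013)
w - (((44 - 32) + g(-3)) + 216)*(-166 + 148) = -78013 - (((44 - 32) + (-3)²) + 216)*(-166 + 148) = -78013 - ((12 + 9) + 216)*(-18) = -78013 - (21 + 216)*(-18) = -78013 - 237*(-18) = -78013 - 1*(-4266) = -78013 + 4266 = -73747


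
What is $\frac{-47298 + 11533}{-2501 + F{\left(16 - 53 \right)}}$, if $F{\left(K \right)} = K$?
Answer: $\frac{35765}{2538} \approx 14.092$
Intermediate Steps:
$\frac{-47298 + 11533}{-2501 + F{\left(16 - 53 \right)}} = \frac{-47298 + 11533}{-2501 + \left(16 - 53\right)} = - \frac{35765}{-2501 - 37} = - \frac{35765}{-2538} = \left(-35765\right) \left(- \frac{1}{2538}\right) = \frac{35765}{2538}$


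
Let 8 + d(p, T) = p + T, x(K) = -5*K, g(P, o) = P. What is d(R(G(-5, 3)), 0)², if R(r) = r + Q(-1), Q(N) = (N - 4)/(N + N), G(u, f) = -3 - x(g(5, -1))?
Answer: 1089/4 ≈ 272.25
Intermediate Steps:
G(u, f) = 22 (G(u, f) = -3 - (-5)*5 = -3 - 1*(-25) = -3 + 25 = 22)
Q(N) = (-4 + N)/(2*N) (Q(N) = (-4 + N)/((2*N)) = (-4 + N)*(1/(2*N)) = (-4 + N)/(2*N))
R(r) = 5/2 + r (R(r) = r + (½)*(-4 - 1)/(-1) = r + (½)*(-1)*(-5) = r + 5/2 = 5/2 + r)
d(p, T) = -8 + T + p (d(p, T) = -8 + (p + T) = -8 + (T + p) = -8 + T + p)
d(R(G(-5, 3)), 0)² = (-8 + 0 + (5/2 + 22))² = (-8 + 0 + 49/2)² = (33/2)² = 1089/4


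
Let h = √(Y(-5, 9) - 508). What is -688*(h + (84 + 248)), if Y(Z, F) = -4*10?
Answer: -228416 - 1376*I*√137 ≈ -2.2842e+5 - 16106.0*I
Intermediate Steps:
Y(Z, F) = -40
h = 2*I*√137 (h = √(-40 - 508) = √(-548) = 2*I*√137 ≈ 23.409*I)
-688*(h + (84 + 248)) = -688*(2*I*√137 + (84 + 248)) = -688*(2*I*√137 + 332) = -688*(332 + 2*I*√137) = -228416 - 1376*I*√137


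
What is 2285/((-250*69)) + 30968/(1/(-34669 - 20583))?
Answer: -5903101579657/3450 ≈ -1.7110e+9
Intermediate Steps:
2285/((-250*69)) + 30968/(1/(-34669 - 20583)) = 2285/(-17250) + 30968/(1/(-55252)) = 2285*(-1/17250) + 30968/(-1/55252) = -457/3450 + 30968*(-55252) = -457/3450 - 1711043936 = -5903101579657/3450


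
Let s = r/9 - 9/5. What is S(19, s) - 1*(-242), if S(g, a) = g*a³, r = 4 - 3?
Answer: 13711706/91125 ≈ 150.47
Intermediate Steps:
r = 1
s = -76/45 (s = 1/9 - 9/5 = 1*(⅑) - 9*⅕ = ⅑ - 9/5 = -76/45 ≈ -1.6889)
S(19, s) - 1*(-242) = 19*(-76/45)³ - 1*(-242) = 19*(-438976/91125) + 242 = -8340544/91125 + 242 = 13711706/91125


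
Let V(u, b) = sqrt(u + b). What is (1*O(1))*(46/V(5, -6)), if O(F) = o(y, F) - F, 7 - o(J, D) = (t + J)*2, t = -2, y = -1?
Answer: -552*I ≈ -552.0*I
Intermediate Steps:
o(J, D) = 11 - 2*J (o(J, D) = 7 - (-2 + J)*2 = 7 - (-4 + 2*J) = 7 + (4 - 2*J) = 11 - 2*J)
V(u, b) = sqrt(b + u)
O(F) = 13 - F (O(F) = (11 - 2*(-1)) - F = (11 + 2) - F = 13 - F)
(1*O(1))*(46/V(5, -6)) = (1*(13 - 1*1))*(46/(sqrt(-6 + 5))) = (1*(13 - 1))*(46/(sqrt(-1))) = (1*12)*(46/I) = 12*(46*(-I)) = 12*(-46*I) = -552*I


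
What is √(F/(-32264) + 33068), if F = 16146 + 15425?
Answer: √8605408757146/16132 ≈ 181.84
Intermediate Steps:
F = 31571
√(F/(-32264) + 33068) = √(31571/(-32264) + 33068) = √(31571*(-1/32264) + 33068) = √(-31571/32264 + 33068) = √(1066874381/32264) = √8605408757146/16132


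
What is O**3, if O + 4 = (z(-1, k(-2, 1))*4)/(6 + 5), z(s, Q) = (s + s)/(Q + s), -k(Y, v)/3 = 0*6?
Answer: -46656/1331 ≈ -35.053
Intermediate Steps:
k(Y, v) = 0 (k(Y, v) = -0*6 = -3*0 = 0)
z(s, Q) = 2*s/(Q + s) (z(s, Q) = (2*s)/(Q + s) = 2*s/(Q + s))
O = -36/11 (O = -4 + ((2*(-1)/(0 - 1))*4)/(6 + 5) = -4 + ((2*(-1)/(-1))*4)/11 = -4 + ((2*(-1)*(-1))*4)*(1/11) = -4 + (2*4)*(1/11) = -4 + 8*(1/11) = -4 + 8/11 = -36/11 ≈ -3.2727)
O**3 = (-36/11)**3 = -46656/1331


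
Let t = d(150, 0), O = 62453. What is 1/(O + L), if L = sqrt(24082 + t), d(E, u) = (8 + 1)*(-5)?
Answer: 62453/3900353172 - 43*sqrt(13)/3900353172 ≈ 1.5972e-5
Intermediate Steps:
d(E, u) = -45 (d(E, u) = 9*(-5) = -45)
t = -45
L = 43*sqrt(13) (L = sqrt(24082 - 45) = sqrt(24037) = 43*sqrt(13) ≈ 155.04)
1/(O + L) = 1/(62453 + 43*sqrt(13))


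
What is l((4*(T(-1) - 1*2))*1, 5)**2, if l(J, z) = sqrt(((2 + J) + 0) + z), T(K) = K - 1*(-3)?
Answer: 7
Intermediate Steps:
T(K) = 3 + K (T(K) = K + 3 = 3 + K)
l(J, z) = sqrt(2 + J + z) (l(J, z) = sqrt((2 + J) + z) = sqrt(2 + J + z))
l((4*(T(-1) - 1*2))*1, 5)**2 = (sqrt(2 + (4*((3 - 1) - 1*2))*1 + 5))**2 = (sqrt(2 + (4*(2 - 2))*1 + 5))**2 = (sqrt(2 + (4*0)*1 + 5))**2 = (sqrt(2 + 0*1 + 5))**2 = (sqrt(2 + 0 + 5))**2 = (sqrt(7))**2 = 7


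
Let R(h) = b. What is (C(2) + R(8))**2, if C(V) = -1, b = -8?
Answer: 81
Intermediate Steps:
R(h) = -8
(C(2) + R(8))**2 = (-1 - 8)**2 = (-9)**2 = 81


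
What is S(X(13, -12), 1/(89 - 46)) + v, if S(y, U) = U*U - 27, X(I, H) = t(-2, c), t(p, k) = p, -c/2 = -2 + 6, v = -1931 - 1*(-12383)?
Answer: 19275826/1849 ≈ 10425.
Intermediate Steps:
v = 10452 (v = -1931 + 12383 = 10452)
c = -8 (c = -2*(-2 + 6) = -2*4 = -8)
X(I, H) = -2
S(y, U) = -27 + U² (S(y, U) = U² - 27 = -27 + U²)
S(X(13, -12), 1/(89 - 46)) + v = (-27 + (1/(89 - 46))²) + 10452 = (-27 + (1/43)²) + 10452 = (-27 + 1/1849) + 10452 = -49922/1849 + 10452 = 19275826/1849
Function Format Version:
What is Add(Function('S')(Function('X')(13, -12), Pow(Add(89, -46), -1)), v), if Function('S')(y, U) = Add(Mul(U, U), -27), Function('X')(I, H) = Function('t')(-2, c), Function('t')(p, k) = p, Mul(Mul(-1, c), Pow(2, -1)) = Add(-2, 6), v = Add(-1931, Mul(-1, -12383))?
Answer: Rational(19275826, 1849) ≈ 10425.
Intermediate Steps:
v = 10452 (v = Add(-1931, 12383) = 10452)
c = -8 (c = Mul(-2, Add(-2, 6)) = Mul(-2, 4) = -8)
Function('X')(I, H) = -2
Function('S')(y, U) = Add(-27, Pow(U, 2)) (Function('S')(y, U) = Add(Pow(U, 2), -27) = Add(-27, Pow(U, 2)))
Add(Function('S')(Function('X')(13, -12), Pow(Add(89, -46), -1)), v) = Add(Add(-27, Pow(Pow(Add(89, -46), -1), 2)), 10452) = Add(Add(-27, Pow(Pow(43, -1), 2)), 10452) = Add(Add(-27, Pow(Rational(1, 43), 2)), 10452) = Add(Add(-27, Rational(1, 1849)), 10452) = Add(Rational(-49922, 1849), 10452) = Rational(19275826, 1849)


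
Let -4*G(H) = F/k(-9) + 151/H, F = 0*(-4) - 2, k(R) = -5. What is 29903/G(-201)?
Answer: 120210060/353 ≈ 3.4054e+5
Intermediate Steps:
F = -2 (F = 0 - 2 = -2)
G(H) = -1/10 - 151/(4*H) (G(H) = -(-2/(-5) + 151/H)/4 = -(-2*(-1/5) + 151/H)/4 = -(2/5 + 151/H)/4 = -1/10 - 151/(4*H))
29903/G(-201) = 29903/(((1/20)*(-755 - 2*(-201))/(-201))) = 29903/(((1/20)*(-1/201)*(-755 + 402))) = 29903/(((1/20)*(-1/201)*(-353))) = 29903/(353/4020) = 29903*(4020/353) = 120210060/353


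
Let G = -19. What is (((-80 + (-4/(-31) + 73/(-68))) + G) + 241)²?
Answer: 88414049025/4443664 ≈ 19897.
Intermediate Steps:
(((-80 + (-4/(-31) + 73/(-68))) + G) + 241)² = (((-80 + (-4/(-31) + 73/(-68))) - 19) + 241)² = (((-80 + (-4*(-1/31) + 73*(-1/68))) - 19) + 241)² = (((-80 + (4/31 - 73/68)) - 19) + 241)² = (((-80 - 1991/2108) - 19) + 241)² = ((-170631/2108 - 19) + 241)² = (-210683/2108 + 241)² = (297345/2108)² = 88414049025/4443664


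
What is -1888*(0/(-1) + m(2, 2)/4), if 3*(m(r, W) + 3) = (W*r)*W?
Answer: 472/3 ≈ 157.33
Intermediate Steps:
m(r, W) = -3 + r*W²/3 (m(r, W) = -3 + ((W*r)*W)/3 = -3 + (r*W²)/3 = -3 + r*W²/3)
-1888*(0/(-1) + m(2, 2)/4) = -1888*(0/(-1) + (-3 + (⅓)*2*2²)/4) = -1888*(0*(-1) + (-3 + (⅓)*2*4)*(¼)) = -1888*(0 + (-3 + 8/3)*(¼)) = -1888*(0 - ⅓*¼) = -1888*(0 - 1/12) = -1888*(-1)/12 = -1888*(-1/12) = 472/3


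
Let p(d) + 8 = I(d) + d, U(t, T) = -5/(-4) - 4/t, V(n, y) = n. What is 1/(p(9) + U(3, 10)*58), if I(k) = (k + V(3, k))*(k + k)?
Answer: 6/1273 ≈ 0.0047133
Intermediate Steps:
I(k) = 2*k*(3 + k) (I(k) = (k + 3)*(k + k) = (3 + k)*(2*k) = 2*k*(3 + k))
U(t, T) = 5/4 - 4/t (U(t, T) = -5*(-¼) - 4/t = 5/4 - 4/t)
p(d) = -8 + d + 2*d*(3 + d) (p(d) = -8 + (2*d*(3 + d) + d) = -8 + (d + 2*d*(3 + d)) = -8 + d + 2*d*(3 + d))
1/(p(9) + U(3, 10)*58) = 1/((-8 + 9 + 2*9*(3 + 9)) + (5/4 - 4/3)*58) = 1/((-8 + 9 + 2*9*12) + (5/4 - 4*⅓)*58) = 1/((-8 + 9 + 216) + (5/4 - 4/3)*58) = 1/(217 - 1/12*58) = 1/(217 - 29/6) = 1/(1273/6) = 6/1273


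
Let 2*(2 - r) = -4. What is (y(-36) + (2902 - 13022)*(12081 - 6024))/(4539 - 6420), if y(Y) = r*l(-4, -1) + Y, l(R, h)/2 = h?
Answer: 5572444/171 ≈ 32587.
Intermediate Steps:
r = 4 (r = 2 - ½*(-4) = 2 + 2 = 4)
l(R, h) = 2*h
y(Y) = -8 + Y (y(Y) = 4*(2*(-1)) + Y = 4*(-2) + Y = -8 + Y)
(y(-36) + (2902 - 13022)*(12081 - 6024))/(4539 - 6420) = ((-8 - 36) + (2902 - 13022)*(12081 - 6024))/(4539 - 6420) = (-44 - 10120*6057)/(-1881) = (-44 - 61296840)*(-1/1881) = -61296884*(-1/1881) = 5572444/171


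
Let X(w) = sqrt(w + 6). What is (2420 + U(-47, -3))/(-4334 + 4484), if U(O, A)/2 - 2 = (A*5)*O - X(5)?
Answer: 639/25 - sqrt(11)/75 ≈ 25.516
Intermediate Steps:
X(w) = sqrt(6 + w)
U(O, A) = 4 - 2*sqrt(11) + 10*A*O (U(O, A) = 4 + 2*((A*5)*O - sqrt(6 + 5)) = 4 + 2*((5*A)*O - sqrt(11)) = 4 + 2*(5*A*O - sqrt(11)) = 4 + 2*(-sqrt(11) + 5*A*O) = 4 + (-2*sqrt(11) + 10*A*O) = 4 - 2*sqrt(11) + 10*A*O)
(2420 + U(-47, -3))/(-4334 + 4484) = (2420 + (4 - 2*sqrt(11) + 10*(-3)*(-47)))/(-4334 + 4484) = (2420 + (4 - 2*sqrt(11) + 1410))/150 = (2420 + (1414 - 2*sqrt(11)))*(1/150) = (3834 - 2*sqrt(11))*(1/150) = 639/25 - sqrt(11)/75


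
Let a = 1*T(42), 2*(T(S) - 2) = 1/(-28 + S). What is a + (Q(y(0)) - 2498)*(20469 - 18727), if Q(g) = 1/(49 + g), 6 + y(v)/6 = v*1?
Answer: -121838639/28 ≈ -4.3514e+6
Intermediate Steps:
y(v) = -36 + 6*v (y(v) = -36 + 6*(v*1) = -36 + 6*v)
T(S) = 2 + 1/(2*(-28 + S))
a = 57/28 (a = 1*((-111 + 4*42)/(2*(-28 + 42))) = 1*((½)*(-111 + 168)/14) = 1*((½)*(1/14)*57) = 1*(57/28) = 57/28 ≈ 2.0357)
a + (Q(y(0)) - 2498)*(20469 - 18727) = 57/28 + (1/(49 + (-36 + 6*0)) - 2498)*(20469 - 18727) = 57/28 + (1/(49 + (-36 + 0)) - 2498)*1742 = 57/28 + (1/(49 - 36) - 2498)*1742 = 57/28 + (1/13 - 2498)*1742 = 57/28 - 32473/13*1742 = 57/28 - 4351382 = -121838639/28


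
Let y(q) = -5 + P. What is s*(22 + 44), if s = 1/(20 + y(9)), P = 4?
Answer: 66/19 ≈ 3.4737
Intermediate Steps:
y(q) = -1 (y(q) = -5 + 4 = -1)
s = 1/19 (s = 1/(20 - 1) = 1/19 ≈ 0.052632)
s*(22 + 44) = (22 + 44)/19 = (1/19)*66 = 66/19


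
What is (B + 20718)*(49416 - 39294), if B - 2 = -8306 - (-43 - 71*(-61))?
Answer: 82251372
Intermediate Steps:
B = -12592 (B = 2 + (-8306 - (-43 - 71*(-61))) = 2 + (-8306 - (-43 + 4331)) = 2 + (-8306 - 1*4288) = 2 + (-8306 - 4288) = 2 - 12594 = -12592)
(B + 20718)*(49416 - 39294) = (-12592 + 20718)*(49416 - 39294) = 8126*10122 = 82251372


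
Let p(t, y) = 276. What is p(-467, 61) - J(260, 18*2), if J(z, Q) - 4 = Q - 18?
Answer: 254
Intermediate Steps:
J(z, Q) = -14 + Q (J(z, Q) = 4 + (Q - 18) = 4 + (-18 + Q) = -14 + Q)
p(-467, 61) - J(260, 18*2) = 276 - (-14 + 18*2) = 276 - (-14 + 36) = 276 - 1*22 = 276 - 22 = 254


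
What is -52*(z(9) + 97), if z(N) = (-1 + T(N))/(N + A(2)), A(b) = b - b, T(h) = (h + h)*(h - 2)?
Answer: -51896/9 ≈ -5766.2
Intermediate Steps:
T(h) = 2*h*(-2 + h) (T(h) = (2*h)*(-2 + h) = 2*h*(-2 + h))
A(b) = 0
z(N) = (-1 + 2*N*(-2 + N))/N (z(N) = (-1 + 2*N*(-2 + N))/(N + 0) = (-1 + 2*N*(-2 + N))/N)
-52*(z(9) + 97) = -52*((-4 - 1/9 + 2*9) + 97) = -52*((-4 - 1*⅑ + 18) + 97) = -52*((-4 - ⅑ + 18) + 97) = -52*(125/9 + 97) = -52*998/9 = -51896/9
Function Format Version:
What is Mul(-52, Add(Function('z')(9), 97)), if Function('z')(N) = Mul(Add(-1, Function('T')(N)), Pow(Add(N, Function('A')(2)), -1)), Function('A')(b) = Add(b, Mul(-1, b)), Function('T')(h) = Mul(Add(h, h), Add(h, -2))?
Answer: Rational(-51896, 9) ≈ -5766.2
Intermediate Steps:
Function('T')(h) = Mul(2, h, Add(-2, h)) (Function('T')(h) = Mul(Mul(2, h), Add(-2, h)) = Mul(2, h, Add(-2, h)))
Function('A')(b) = 0
Function('z')(N) = Mul(Pow(N, -1), Add(-1, Mul(2, N, Add(-2, N)))) (Function('z')(N) = Mul(Add(-1, Mul(2, N, Add(-2, N))), Pow(Add(N, 0), -1)) = Mul(Add(-1, Mul(2, N, Add(-2, N))), Pow(N, -1)) = Mul(Pow(N, -1), Add(-1, Mul(2, N, Add(-2, N)))))
Mul(-52, Add(Function('z')(9), 97)) = Mul(-52, Add(Add(-4, Mul(-1, Pow(9, -1)), Mul(2, 9)), 97)) = Mul(-52, Add(Add(-4, Mul(-1, Rational(1, 9)), 18), 97)) = Mul(-52, Add(Add(-4, Rational(-1, 9), 18), 97)) = Mul(-52, Add(Rational(125, 9), 97)) = Mul(-52, Rational(998, 9)) = Rational(-51896, 9)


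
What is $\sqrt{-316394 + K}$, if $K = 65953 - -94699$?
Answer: $i \sqrt{155742} \approx 394.64 i$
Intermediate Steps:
$K = 160652$ ($K = 65953 + 94699 = 160652$)
$\sqrt{-316394 + K} = \sqrt{-316394 + 160652} = \sqrt{-155742} = i \sqrt{155742}$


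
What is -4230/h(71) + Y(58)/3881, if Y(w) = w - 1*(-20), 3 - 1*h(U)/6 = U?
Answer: 2741409/263908 ≈ 10.388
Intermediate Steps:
h(U) = 18 - 6*U
Y(w) = 20 + w (Y(w) = w + 20 = 20 + w)
-4230/h(71) + Y(58)/3881 = -4230/(18 - 6*71) + (20 + 58)/3881 = -4230/(18 - 426) + 78*(1/3881) = -4230/(-408) + 78/3881 = -4230*(-1/408) + 78/3881 = 705/68 + 78/3881 = 2741409/263908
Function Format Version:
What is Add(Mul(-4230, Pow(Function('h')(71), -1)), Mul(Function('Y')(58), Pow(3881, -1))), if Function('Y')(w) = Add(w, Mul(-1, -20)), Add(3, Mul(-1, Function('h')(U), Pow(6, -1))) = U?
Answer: Rational(2741409, 263908) ≈ 10.388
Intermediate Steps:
Function('h')(U) = Add(18, Mul(-6, U))
Function('Y')(w) = Add(20, w) (Function('Y')(w) = Add(w, 20) = Add(20, w))
Add(Mul(-4230, Pow(Function('h')(71), -1)), Mul(Function('Y')(58), Pow(3881, -1))) = Add(Mul(-4230, Pow(Add(18, Mul(-6, 71)), -1)), Mul(Add(20, 58), Pow(3881, -1))) = Add(Mul(-4230, Pow(Add(18, -426), -1)), Mul(78, Rational(1, 3881))) = Add(Mul(-4230, Pow(-408, -1)), Rational(78, 3881)) = Add(Mul(-4230, Rational(-1, 408)), Rational(78, 3881)) = Add(Rational(705, 68), Rational(78, 3881)) = Rational(2741409, 263908)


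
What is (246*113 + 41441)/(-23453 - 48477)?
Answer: -69239/71930 ≈ -0.96259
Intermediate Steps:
(246*113 + 41441)/(-23453 - 48477) = (27798 + 41441)/(-71930) = 69239*(-1/71930) = -69239/71930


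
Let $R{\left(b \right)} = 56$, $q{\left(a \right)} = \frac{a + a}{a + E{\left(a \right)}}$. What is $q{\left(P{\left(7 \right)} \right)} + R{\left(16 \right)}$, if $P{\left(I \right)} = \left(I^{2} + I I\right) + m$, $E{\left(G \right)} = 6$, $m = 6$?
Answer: $\frac{3184}{55} \approx 57.891$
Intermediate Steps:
$P{\left(I \right)} = 6 + 2 I^{2}$ ($P{\left(I \right)} = \left(I^{2} + I I\right) + 6 = \left(I^{2} + I^{2}\right) + 6 = 2 I^{2} + 6 = 6 + 2 I^{2}$)
$q{\left(a \right)} = \frac{2 a}{6 + a}$ ($q{\left(a \right)} = \frac{a + a}{a + 6} = \frac{2 a}{6 + a}$)
$q{\left(P{\left(7 \right)} \right)} + R{\left(16 \right)} = \frac{2 \left(6 + 2 \cdot 7^{2}\right)}{6 + \left(6 + 2 \cdot 7^{2}\right)} + 56 = \frac{2 \left(6 + 2 \cdot 49\right)}{6 + \left(6 + 2 \cdot 49\right)} + 56 = \frac{2 \left(6 + 98\right)}{6 + \left(6 + 98\right)} + 56 = 2 \cdot 104 \frac{1}{6 + 104} + 56 = 2 \cdot 104 \cdot \frac{1}{110} + 56 = \frac{104}{55} + 56 = \frac{3184}{55}$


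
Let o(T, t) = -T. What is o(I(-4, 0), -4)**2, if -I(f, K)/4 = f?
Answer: 256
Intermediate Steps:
I(f, K) = -4*f
o(I(-4, 0), -4)**2 = (-(-4)*(-4))**2 = (-1*16)**2 = (-16)**2 = 256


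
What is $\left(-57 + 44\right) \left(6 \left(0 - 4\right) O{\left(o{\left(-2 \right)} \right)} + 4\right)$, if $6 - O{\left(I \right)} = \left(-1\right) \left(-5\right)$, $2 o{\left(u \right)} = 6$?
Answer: $260$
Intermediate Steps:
$o{\left(u \right)} = 3$ ($o{\left(u \right)} = \frac{1}{2} \cdot 6 = 3$)
$O{\left(I \right)} = 1$ ($O{\left(I \right)} = 6 - \left(-1\right) \left(-5\right) = 6 - 5 = 1$)
$\left(-57 + 44\right) \left(6 \left(0 - 4\right) O{\left(o{\left(-2 \right)} \right)} + 4\right) = \left(-57 + 44\right) \left(6 \left(0 - 4\right) 1 + 4\right) = - 13 \left(6 \left(-4\right) 1 + 4\right) = - 13 \left(\left(-24\right) 1 + 4\right) = - 13 \left(-24 + 4\right) = \left(-13\right) \left(-20\right) = 260$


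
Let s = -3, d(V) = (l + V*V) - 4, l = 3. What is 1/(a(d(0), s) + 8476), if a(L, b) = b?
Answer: 1/8473 ≈ 0.00011802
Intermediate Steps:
d(V) = -1 + V**2 (d(V) = (3 + V*V) - 4 = (3 + V**2) - 4 = -1 + V**2)
1/(a(d(0), s) + 8476) = 1/(-3 + 8476) = 1/8473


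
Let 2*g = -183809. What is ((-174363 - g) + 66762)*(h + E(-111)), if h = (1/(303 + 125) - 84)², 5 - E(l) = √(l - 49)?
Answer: -40603402347153/366368 + 62786*I*√10 ≈ -1.1083e+8 + 1.9855e+5*I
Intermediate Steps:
g = -183809/2 (g = (½)*(-183809) = -183809/2 ≈ -91905.)
E(l) = 5 - √(-49 + l) (E(l) = 5 - √(l - 49) = 5 - √(-49 + l))
h = 1292474401/183184 (h = (1/428 - 84)² = (-35951/428)² = 1292474401/183184 ≈ 7055.6)
((-174363 - g) + 66762)*(h + E(-111)) = ((-174363 - 1*(-183809/2)) + 66762)*(1292474401/183184 + (5 - √(-49 - 111))) = ((-174363 + 183809/2) + 66762)*(1292474401/183184 + (5 - √(-160))) = (-164917/2 + 66762)*(1292474401/183184 + (5 - 4*I*√10)) = -31393*(1292474401/183184 + (5 - 4*I*√10))/2 = -31393*(1293390321/183184 - 4*I*√10)/2 = -40603402347153/366368 + 62786*I*√10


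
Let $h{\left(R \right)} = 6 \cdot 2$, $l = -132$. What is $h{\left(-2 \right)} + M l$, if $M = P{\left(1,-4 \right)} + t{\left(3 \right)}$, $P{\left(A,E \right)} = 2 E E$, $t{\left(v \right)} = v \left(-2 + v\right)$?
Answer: $-4608$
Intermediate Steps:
$h{\left(R \right)} = 12$
$P{\left(A,E \right)} = 2 E^{2}$
$M = 35$ ($M = 2 \left(-4\right)^{2} + 3 \left(-2 + 3\right) = 2 \cdot 16 + 3 \cdot 1 = 32 + 3 = 35$)
$h{\left(-2 \right)} + M l = 12 + 35 \left(-132\right) = 12 - 4620 = -4608$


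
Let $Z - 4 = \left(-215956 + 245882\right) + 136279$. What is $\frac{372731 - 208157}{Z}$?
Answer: $\frac{54858}{55403} \approx 0.99016$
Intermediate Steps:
$Z = 166209$ ($Z = 4 + \left(\left(-215956 + 245882\right) + 136279\right) = 4 + \left(29926 + 136279\right) = 4 + 166205 = 166209$)
$\frac{372731 - 208157}{Z} = \frac{372731 - 208157}{166209} = 164574 \cdot \frac{1}{166209} = \frac{54858}{55403}$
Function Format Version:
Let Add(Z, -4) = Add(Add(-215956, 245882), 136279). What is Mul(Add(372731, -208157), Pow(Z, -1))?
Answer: Rational(54858, 55403) ≈ 0.99016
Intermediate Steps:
Z = 166209 (Z = Add(4, Add(Add(-215956, 245882), 136279)) = Add(4, Add(29926, 136279)) = Add(4, 166205) = 166209)
Mul(Add(372731, -208157), Pow(Z, -1)) = Mul(Add(372731, -208157), Pow(166209, -1)) = Mul(164574, Rational(1, 166209)) = Rational(54858, 55403)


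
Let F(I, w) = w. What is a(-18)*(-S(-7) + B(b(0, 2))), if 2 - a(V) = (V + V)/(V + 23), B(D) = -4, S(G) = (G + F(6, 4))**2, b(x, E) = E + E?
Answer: -598/5 ≈ -119.60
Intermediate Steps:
b(x, E) = 2*E
S(G) = (4 + G)**2 (S(G) = (G + 4)**2 = (4 + G)**2)
a(V) = 2 - 2*V/(23 + V) (a(V) = 2 - (V + V)/(V + 23) = 2 - 2*V/(23 + V))
a(-18)*(-S(-7) + B(b(0, 2))) = (46/(23 - 18))*(-(4 - 7)**2 - 4) = (46/5)*(-1*(-3)**2 - 4) = (46*(1/5))*(-1*9 - 4) = 46*(-9 - 4)/5 = (46/5)*(-13) = -598/5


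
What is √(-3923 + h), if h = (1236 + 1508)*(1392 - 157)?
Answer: √3384917 ≈ 1839.8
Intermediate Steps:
h = 3388840 (h = 2744*1235 = 3388840)
√(-3923 + h) = √(-3923 + 3388840) = √3384917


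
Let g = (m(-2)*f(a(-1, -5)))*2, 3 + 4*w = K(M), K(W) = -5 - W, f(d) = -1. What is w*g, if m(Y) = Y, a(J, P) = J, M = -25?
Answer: 17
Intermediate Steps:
w = 17/4 (w = -3/4 + (-5 - 1*(-25))/4 = -3/4 + (-5 + 25)/4 = -3/4 + (1/4)*20 = -3/4 + 5 = 17/4 ≈ 4.2500)
g = 4 (g = -2*(-1)*2 = 2*2 = 4)
w*g = (17/4)*4 = 17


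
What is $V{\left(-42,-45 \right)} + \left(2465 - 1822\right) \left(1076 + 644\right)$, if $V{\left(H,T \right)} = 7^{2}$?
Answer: $1106009$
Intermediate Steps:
$V{\left(H,T \right)} = 49$
$V{\left(-42,-45 \right)} + \left(2465 - 1822\right) \left(1076 + 644\right) = 49 + \left(2465 - 1822\right) \left(1076 + 644\right) = 49 + 643 \cdot 1720 = 49 + 1105960 = 1106009$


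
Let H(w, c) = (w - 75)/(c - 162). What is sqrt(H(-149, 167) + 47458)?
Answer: sqrt(1185330)/5 ≈ 217.75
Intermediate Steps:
H(w, c) = (-75 + w)/(-162 + c)
sqrt(H(-149, 167) + 47458) = sqrt((-75 - 149)/(-162 + 167) + 47458) = sqrt(-224/5 + 47458) = sqrt(237066/5) = sqrt(1185330)/5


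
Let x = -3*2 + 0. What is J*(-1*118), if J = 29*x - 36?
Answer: 24780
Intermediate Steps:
x = -6 (x = -6 + 0 = -6)
J = -210 (J = 29*(-6) - 36 = -174 - 36 = -210)
J*(-1*118) = -(-210)*118 = -210*(-118) = 24780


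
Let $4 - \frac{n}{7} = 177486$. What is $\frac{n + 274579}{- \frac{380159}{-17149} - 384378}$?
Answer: $\frac{16596716455}{6591318163} \approx 2.518$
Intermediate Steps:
$n = -1242374$ ($n = 28 - 1242402 = -1242374$)
$\frac{n + 274579}{- \frac{380159}{-17149} - 384378} = \frac{-1242374 + 274579}{- \frac{380159}{-17149} - 384378} = - \frac{967795}{\left(-380159\right) \left(- \frac{1}{17149}\right) - 384378} = - \frac{967795}{\frac{380159}{17149} - 384378} = - \frac{967795}{- \frac{6591318163}{17149}} = \left(-967795\right) \left(- \frac{17149}{6591318163}\right) = \frac{16596716455}{6591318163}$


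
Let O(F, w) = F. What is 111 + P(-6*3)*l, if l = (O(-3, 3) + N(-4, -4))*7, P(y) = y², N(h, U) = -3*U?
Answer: 20523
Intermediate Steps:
l = 63 (l = (-3 - 3*(-4))*7 = (-3 + 12)*7 = 9*7 = 63)
111 + P(-6*3)*l = 111 + (-6*3)²*63 = 111 + (-18)²*63 = 111 + 324*63 = 111 + 20412 = 20523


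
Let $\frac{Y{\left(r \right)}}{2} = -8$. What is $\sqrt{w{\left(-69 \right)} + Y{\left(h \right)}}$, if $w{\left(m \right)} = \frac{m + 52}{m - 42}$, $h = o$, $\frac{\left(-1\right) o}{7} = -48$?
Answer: $\frac{i \sqrt{195249}}{111} \approx 3.9808 i$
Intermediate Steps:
$o = 336$ ($o = \left(-7\right) \left(-48\right) = 336$)
$h = 336$
$Y{\left(r \right)} = -16$ ($Y{\left(r \right)} = 2 \left(-8\right) = -16$)
$w{\left(m \right)} = \frac{52 + m}{-42 + m}$
$\sqrt{w{\left(-69 \right)} + Y{\left(h \right)}} = \sqrt{\frac{52 - 69}{-42 - 69} - 16} = \sqrt{\frac{1}{-111} \left(-17\right) - 16} = \sqrt{\left(- \frac{1}{111}\right) \left(-17\right) - 16} = \sqrt{\frac{17}{111} - 16} = \sqrt{- \frac{1759}{111}} = \frac{i \sqrt{195249}}{111}$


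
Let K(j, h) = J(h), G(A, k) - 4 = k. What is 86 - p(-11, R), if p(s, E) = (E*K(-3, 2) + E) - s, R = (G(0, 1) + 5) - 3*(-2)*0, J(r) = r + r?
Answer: 25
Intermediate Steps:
J(r) = 2*r
G(A, k) = 4 + k
K(j, h) = 2*h
R = 10 (R = ((4 + 1) + 5) - 3*(-2)*0 = (5 + 5) - (-6)*0 = 10 - 1*0 = 10 + 0 = 10)
p(s, E) = -s + 5*E (p(s, E) = (E*(2*2) + E) - s = (E*4 + E) - s = (4*E + E) - s = 5*E - s = -s + 5*E)
86 - p(-11, R) = 86 - (-1*(-11) + 5*10) = 86 - (11 + 50) = 86 - 1*61 = 86 - 61 = 25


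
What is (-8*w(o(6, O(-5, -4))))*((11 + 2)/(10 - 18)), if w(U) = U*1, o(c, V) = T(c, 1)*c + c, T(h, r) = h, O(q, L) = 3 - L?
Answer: 546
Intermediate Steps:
o(c, V) = c + c**2 (o(c, V) = c*c + c = c**2 + c = c + c**2)
w(U) = U
(-8*w(o(6, O(-5, -4))))*((11 + 2)/(10 - 18)) = (-48*(1 + 6))*((11 + 2)/(10 - 18)) = (-48*7)*(13/(-8)) = (-8*42)*(13*(-1/8)) = -336*(-13/8) = 546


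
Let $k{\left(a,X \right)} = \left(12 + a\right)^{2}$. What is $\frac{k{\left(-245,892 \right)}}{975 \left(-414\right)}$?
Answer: $- \frac{54289}{403650} \approx -0.1345$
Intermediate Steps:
$\frac{k{\left(-245,892 \right)}}{975 \left(-414\right)} = \frac{\left(12 - 245\right)^{2}}{975 \left(-414\right)} = \frac{\left(-233\right)^{2}}{-403650} = 54289 \left(- \frac{1}{403650}\right) = - \frac{54289}{403650}$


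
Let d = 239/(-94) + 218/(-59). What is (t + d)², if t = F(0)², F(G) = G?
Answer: 1196675649/30758116 ≈ 38.906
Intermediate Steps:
d = -34593/5546 (d = 239*(-1/94) + 218*(-1/59) = -239/94 - 218/59 = -34593/5546 ≈ -6.2375)
t = 0 (t = 0² = 0)
(t + d)² = (0 - 34593/5546)² = (-34593/5546)² = 1196675649/30758116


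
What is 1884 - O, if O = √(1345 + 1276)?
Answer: 1884 - √2621 ≈ 1832.8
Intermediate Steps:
O = √2621 ≈ 51.196
1884 - O = 1884 - √2621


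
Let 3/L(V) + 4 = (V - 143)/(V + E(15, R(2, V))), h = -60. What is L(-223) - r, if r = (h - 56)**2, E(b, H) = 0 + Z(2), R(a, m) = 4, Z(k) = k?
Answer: -6970871/518 ≈ -13457.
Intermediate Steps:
E(b, H) = 2 (E(b, H) = 0 + 2 = 2)
L(V) = 3/(-4 + (-143 + V)/(2 + V)) (L(V) = 3/(-4 + (V - 143)/(V + 2)) = 3/(-4 + (-143 + V)/(2 + V)))
r = 13456 (r = (-60 - 56)**2 = (-116)**2 = 13456)
L(-223) - r = 3*(-2 - 1*(-223))/(151 + 3*(-223)) - 1*13456 = 3*(-2 + 223)/(151 - 669) - 13456 = 3*221/(-518) - 13456 = 3*(-1/518)*221 - 13456 = -663/518 - 13456 = -6970871/518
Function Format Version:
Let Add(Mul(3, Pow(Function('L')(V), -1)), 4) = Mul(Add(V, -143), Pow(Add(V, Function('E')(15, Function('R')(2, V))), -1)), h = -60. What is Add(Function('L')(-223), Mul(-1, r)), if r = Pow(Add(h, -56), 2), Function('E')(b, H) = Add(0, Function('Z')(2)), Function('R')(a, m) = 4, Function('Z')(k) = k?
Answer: Rational(-6970871, 518) ≈ -13457.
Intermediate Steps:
Function('E')(b, H) = 2 (Function('E')(b, H) = Add(0, 2) = 2)
Function('L')(V) = Mul(3, Pow(Add(-4, Mul(Pow(Add(2, V), -1), Add(-143, V))), -1)) (Function('L')(V) = Mul(3, Pow(Add(-4, Mul(Add(V, -143), Pow(Add(V, 2), -1))), -1)) = Mul(3, Pow(Add(-4, Mul(Add(-143, V), Pow(Add(2, V), -1))), -1)) = Mul(3, Pow(Add(-4, Mul(Pow(Add(2, V), -1), Add(-143, V))), -1)))
r = 13456 (r = Pow(Add(-60, -56), 2) = Pow(-116, 2) = 13456)
Add(Function('L')(-223), Mul(-1, r)) = Add(Mul(3, Pow(Add(151, Mul(3, -223)), -1), Add(-2, Mul(-1, -223))), Mul(-1, 13456)) = Add(Mul(3, Pow(Add(151, -669), -1), Add(-2, 223)), -13456) = Add(Mul(3, Pow(-518, -1), 221), -13456) = Add(Mul(3, Rational(-1, 518), 221), -13456) = Add(Rational(-663, 518), -13456) = Rational(-6970871, 518)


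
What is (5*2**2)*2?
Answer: 40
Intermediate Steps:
(5*2**2)*2 = (5*4)*2 = 20*2 = 40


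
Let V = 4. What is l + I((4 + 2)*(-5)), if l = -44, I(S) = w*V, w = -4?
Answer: -60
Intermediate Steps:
I(S) = -16 (I(S) = -4*4 = -16)
l + I((4 + 2)*(-5)) = -44 - 16 = -60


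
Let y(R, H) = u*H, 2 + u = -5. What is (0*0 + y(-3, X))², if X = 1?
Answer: 49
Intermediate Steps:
u = -7 (u = -2 - 5 = -7)
y(R, H) = -7*H
(0*0 + y(-3, X))² = (0*0 - 7*1)² = (0 - 7)² = (-7)² = 49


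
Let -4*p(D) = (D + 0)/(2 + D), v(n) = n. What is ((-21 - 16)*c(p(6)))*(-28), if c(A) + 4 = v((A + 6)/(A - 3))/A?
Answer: 302512/51 ≈ 5931.6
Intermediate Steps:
p(D) = -D/(4*(2 + D)) (p(D) = -(D + 0)/(4*(2 + D)) = -D/(4*(2 + D)))
c(A) = -4 + (6 + A)/(A*(-3 + A)) (c(A) = -4 + ((A + 6)/(A - 3))/A = -4 + ((6 + A)/(-3 + A))/A = -4 + (6 + A)/(A*(-3 + A)))
((-21 - 16)*c(p(6)))*(-28) = ((-21 - 16)*((6 - 1*6/(8 + 4*6) - 4*(-1*6/(8 + 4*6))*(-3 - 1*6/(8 + 4*6)))/(((-1*6/(8 + 4*6)))*(-3 - 1*6/(8 + 4*6)))))*(-28) = -37*(6 - 1*6/(8 + 24) - 4*(-1*6/(8 + 24))*(-3 - 1*6/(8 + 24)))/(((-1*6/(8 + 24)))*(-3 - 1*6/(8 + 24)))*(-28) = -37*(6 - 1*6/32 - 4*(-1*6/32)*(-3 - 1*6/32))/(((-1*6/32))*(-3 - 1*6/32))*(-28) = -37*(6 - 1*6*1/32 - 4*(-1*6*1/32)*(-3 - 1*6*1/32))/(((-1*6*1/32))*(-3 - 1*6*1/32))*(-28) = -37*(6 - 3/16 - 4*(-3/16)*(-3 - 3/16))/((-3/16)*(-3 - 3/16))*(-28) = -(-592)*(6 - 3/16 - 4*(-3/16)*(-51/16))/(3*(-51/16))*(-28) = -(-592)*(-16)*(6 - 3/16 - 153/64)/(3*51)*(-28) = -(-592)*(-16)*219/(3*51*64)*(-28) = -37*292/51*(-28) = -10804/51*(-28) = 302512/51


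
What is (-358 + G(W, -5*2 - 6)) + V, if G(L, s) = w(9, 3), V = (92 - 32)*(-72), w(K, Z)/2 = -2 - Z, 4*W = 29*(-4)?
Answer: -4688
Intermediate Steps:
W = -29 (W = (29*(-4))/4 = (¼)*(-116) = -29)
w(K, Z) = -4 - 2*Z (w(K, Z) = 2*(-2 - Z) = -4 - 2*Z)
V = -4320 (V = 60*(-72) = -4320)
G(L, s) = -10 (G(L, s) = -4 - 2*3 = -4 - 6 = -10)
(-358 + G(W, -5*2 - 6)) + V = (-358 - 10) - 4320 = -368 - 4320 = -4688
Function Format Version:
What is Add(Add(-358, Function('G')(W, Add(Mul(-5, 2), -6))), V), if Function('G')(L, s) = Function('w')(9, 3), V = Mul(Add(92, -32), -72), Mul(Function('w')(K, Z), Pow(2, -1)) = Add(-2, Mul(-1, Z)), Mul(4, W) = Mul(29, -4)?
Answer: -4688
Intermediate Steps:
W = -29 (W = Mul(Rational(1, 4), Mul(29, -4)) = Mul(Rational(1, 4), -116) = -29)
Function('w')(K, Z) = Add(-4, Mul(-2, Z)) (Function('w')(K, Z) = Mul(2, Add(-2, Mul(-1, Z))) = Add(-4, Mul(-2, Z)))
V = -4320 (V = Mul(60, -72) = -4320)
Function('G')(L, s) = -10 (Function('G')(L, s) = Add(-4, Mul(-2, 3)) = Add(-4, -6) = -10)
Add(Add(-358, Function('G')(W, Add(Mul(-5, 2), -6))), V) = Add(Add(-358, -10), -4320) = Add(-368, -4320) = -4688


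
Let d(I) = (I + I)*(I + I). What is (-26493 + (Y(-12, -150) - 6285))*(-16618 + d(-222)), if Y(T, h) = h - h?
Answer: -5917019004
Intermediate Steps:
d(I) = 4*I² (d(I) = (2*I)*(2*I) = 4*I²)
Y(T, h) = 0
(-26493 + (Y(-12, -150) - 6285))*(-16618 + d(-222)) = (-26493 + (0 - 6285))*(-16618 + 4*(-222)²) = (-26493 - 6285)*(-16618 + 4*49284) = -32778*(-16618 + 197136) = -32778*180518 = -5917019004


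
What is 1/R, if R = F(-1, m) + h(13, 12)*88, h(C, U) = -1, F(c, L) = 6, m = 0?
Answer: -1/82 ≈ -0.012195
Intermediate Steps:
R = -82 (R = 6 - 1*88 = 6 - 88 = -82)
1/R = 1/(-82) = -1/82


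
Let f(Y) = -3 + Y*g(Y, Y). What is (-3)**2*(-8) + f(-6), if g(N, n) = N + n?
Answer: -3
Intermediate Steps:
f(Y) = -3 + 2*Y**2 (f(Y) = -3 + Y*(Y + Y) = -3 + Y*(2*Y) = -3 + 2*Y**2)
(-3)**2*(-8) + f(-6) = (-3)**2*(-8) + (-3 + 2*(-6)**2) = 9*(-8) + (-3 + 2*36) = -72 + (-3 + 72) = -72 + 69 = -3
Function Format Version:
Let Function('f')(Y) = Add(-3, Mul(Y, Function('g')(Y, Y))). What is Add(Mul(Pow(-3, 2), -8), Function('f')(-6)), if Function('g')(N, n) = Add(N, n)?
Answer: -3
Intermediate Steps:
Function('f')(Y) = Add(-3, Mul(2, Pow(Y, 2))) (Function('f')(Y) = Add(-3, Mul(Y, Add(Y, Y))) = Add(-3, Mul(Y, Mul(2, Y))) = Add(-3, Mul(2, Pow(Y, 2))))
Add(Mul(Pow(-3, 2), -8), Function('f')(-6)) = Add(Mul(Pow(-3, 2), -8), Add(-3, Mul(2, Pow(-6, 2)))) = Add(Mul(9, -8), Add(-3, Mul(2, 36))) = Add(-72, Add(-3, 72)) = Add(-72, 69) = -3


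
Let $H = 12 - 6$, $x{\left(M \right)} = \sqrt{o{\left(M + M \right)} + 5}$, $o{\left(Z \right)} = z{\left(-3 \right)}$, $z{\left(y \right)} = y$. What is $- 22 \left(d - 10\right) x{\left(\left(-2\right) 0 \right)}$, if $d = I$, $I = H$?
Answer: $88 \sqrt{2} \approx 124.45$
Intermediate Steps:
$o{\left(Z \right)} = -3$
$x{\left(M \right)} = \sqrt{2}$ ($x{\left(M \right)} = \sqrt{-3 + 5} = \sqrt{2}$)
$H = 6$
$I = 6$
$d = 6$
$- 22 \left(d - 10\right) x{\left(\left(-2\right) 0 \right)} = - 22 \left(6 - 10\right) \sqrt{2} = \left(-22\right) \left(-4\right) \sqrt{2} = 88 \sqrt{2}$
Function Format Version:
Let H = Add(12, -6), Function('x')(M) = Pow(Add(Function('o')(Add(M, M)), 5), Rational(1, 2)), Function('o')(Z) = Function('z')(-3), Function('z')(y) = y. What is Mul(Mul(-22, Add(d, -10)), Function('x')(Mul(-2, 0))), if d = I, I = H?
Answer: Mul(88, Pow(2, Rational(1, 2))) ≈ 124.45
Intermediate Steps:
Function('o')(Z) = -3
Function('x')(M) = Pow(2, Rational(1, 2)) (Function('x')(M) = Pow(Add(-3, 5), Rational(1, 2)) = Pow(2, Rational(1, 2)))
H = 6
I = 6
d = 6
Mul(Mul(-22, Add(d, -10)), Function('x')(Mul(-2, 0))) = Mul(Mul(-22, Add(6, -10)), Pow(2, Rational(1, 2))) = Mul(Mul(-22, -4), Pow(2, Rational(1, 2))) = Mul(88, Pow(2, Rational(1, 2)))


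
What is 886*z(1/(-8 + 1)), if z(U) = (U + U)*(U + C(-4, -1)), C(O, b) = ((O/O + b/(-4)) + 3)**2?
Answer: -889101/196 ≈ -4536.2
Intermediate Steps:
C(O, b) = (4 - b/4)**2 (C(O, b) = ((1 + b*(-1/4)) + 3)**2 = ((1 - b/4) + 3)**2 = (4 - b/4)**2)
z(U) = 2*U*(289/16 + U) (z(U) = (U + U)*(U + (-16 - 1)**2/16) = (2*U)*(U + (1/16)*(-17)**2) = (2*U)*(U + (1/16)*289) = (2*U)*(U + 289/16) = (2*U)*(289/16 + U) = 2*U*(289/16 + U))
886*z(1/(-8 + 1)) = 886*((289 + 16/(-8 + 1))/(8*(-8 + 1))) = 886*((1/8)*(289 + 16/(-7))/(-7)) = 886*((1/8)*(-1/7)*(289 + 16*(-1/7))) = 886*((1/8)*(-1/7)*(289 - 16/7)) = 886*((1/8)*(-1/7)*(2007/7)) = 886*(-2007/392) = -889101/196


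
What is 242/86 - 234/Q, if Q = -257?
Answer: 41159/11051 ≈ 3.7245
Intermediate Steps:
242/86 - 234/Q = 242/86 - 234/(-257) = 242*(1/86) - 234*(-1/257) = 121/43 + 234/257 = 41159/11051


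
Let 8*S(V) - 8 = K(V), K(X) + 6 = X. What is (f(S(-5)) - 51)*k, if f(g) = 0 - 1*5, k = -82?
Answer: 4592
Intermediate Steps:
K(X) = -6 + X
S(V) = ¼ + V/8 (S(V) = 1 + (-6 + V)/8 = 1 + (-¾ + V/8) = ¼ + V/8)
f(g) = -5 (f(g) = 0 - 5 = -5)
(f(S(-5)) - 51)*k = (-5 - 51)*(-82) = -56*(-82) = 4592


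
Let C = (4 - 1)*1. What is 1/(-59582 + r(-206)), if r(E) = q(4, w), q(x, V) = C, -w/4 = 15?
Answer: -1/59579 ≈ -1.6784e-5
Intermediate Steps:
w = -60 (w = -4*15 = -60)
C = 3 (C = 3*1 = 3)
q(x, V) = 3
r(E) = 3
1/(-59582 + r(-206)) = 1/(-59582 + 3) = 1/(-59579) = -1/59579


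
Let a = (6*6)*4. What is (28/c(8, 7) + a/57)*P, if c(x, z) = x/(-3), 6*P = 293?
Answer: -29593/76 ≈ -389.38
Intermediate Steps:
P = 293/6 (P = (⅙)*293 = 293/6 ≈ 48.833)
c(x, z) = -x/3 (c(x, z) = x*(-⅓) = -x/3)
a = 144 (a = 36*4 = 144)
(28/c(8, 7) + a/57)*P = (28/((-⅓*8)) + 144/57)*(293/6) = (28/(-8/3) + 144*(1/57))*(293/6) = (28*(-3/8) + 48/19)*(293/6) = (-21/2 + 48/19)*(293/6) = -303/38*293/6 = -29593/76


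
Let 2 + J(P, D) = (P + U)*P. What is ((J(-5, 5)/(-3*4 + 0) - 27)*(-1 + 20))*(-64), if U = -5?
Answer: 37696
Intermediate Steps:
J(P, D) = -2 + P*(-5 + P) (J(P, D) = -2 + (P - 5)*P = -2 + (-5 + P)*P = -2 + P*(-5 + P))
((J(-5, 5)/(-3*4 + 0) - 27)*(-1 + 20))*(-64) = (((-2 + (-5)² - 5*(-5))/(-3*4 + 0) - 27)*(-1 + 20))*(-64) = (((-2 + 25 + 25)/(-12 + 0) - 27)*19)*(-64) = ((48/(-12) - 27)*19)*(-64) = ((48*(-1/12) - 27)*19)*(-64) = ((-4 - 27)*19)*(-64) = -31*19*(-64) = -589*(-64) = 37696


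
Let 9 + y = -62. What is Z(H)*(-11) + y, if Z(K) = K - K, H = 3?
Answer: -71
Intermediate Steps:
y = -71 (y = -9 - 62 = -71)
Z(K) = 0
Z(H)*(-11) + y = 0*(-11) - 71 = 0 - 71 = -71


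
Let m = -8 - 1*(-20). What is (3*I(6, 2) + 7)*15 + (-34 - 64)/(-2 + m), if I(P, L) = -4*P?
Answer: -4924/5 ≈ -984.80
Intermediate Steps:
m = 12 (m = -8 + 20 = 12)
(3*I(6, 2) + 7)*15 + (-34 - 64)/(-2 + m) = (3*(-4*6) + 7)*15 + (-34 - 64)/(-2 + 12) = (3*(-24) + 7)*15 - 98/10 = (-72 + 7)*15 - 98*1/10 = -65*15 - 49/5 = -975 - 49/5 = -4924/5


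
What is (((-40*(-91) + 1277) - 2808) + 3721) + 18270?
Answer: 24100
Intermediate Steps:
(((-40*(-91) + 1277) - 2808) + 3721) + 18270 = (((3640 + 1277) - 2808) + 3721) + 18270 = ((4917 - 2808) + 3721) + 18270 = (2109 + 3721) + 18270 = 5830 + 18270 = 24100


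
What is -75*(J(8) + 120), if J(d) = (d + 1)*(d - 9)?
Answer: -8325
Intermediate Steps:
J(d) = (1 + d)*(-9 + d)
-75*(J(8) + 120) = -75*((-9 + 8² - 8*8) + 120) = -75*((-9 + 64 - 64) + 120) = -75*(-9 + 120) = -75*111 = -8325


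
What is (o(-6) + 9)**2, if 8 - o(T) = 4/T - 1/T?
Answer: 1225/4 ≈ 306.25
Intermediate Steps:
o(T) = 8 - 3/T (o(T) = 8 - (4/T - 1/T) = 8 - 3/T)
(o(-6) + 9)**2 = ((8 - 3/(-6)) + 9)**2 = ((8 - 3*(-1/6)) + 9)**2 = ((8 + 1/2) + 9)**2 = (17/2 + 9)**2 = (35/2)**2 = 1225/4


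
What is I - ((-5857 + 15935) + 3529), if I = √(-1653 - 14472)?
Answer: -13607 + 5*I*√645 ≈ -13607.0 + 126.98*I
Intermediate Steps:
I = 5*I*√645 (I = √(-16125) = 5*I*√645 ≈ 126.98*I)
I - ((-5857 + 15935) + 3529) = 5*I*√645 - ((-5857 + 15935) + 3529) = 5*I*√645 - (10078 + 3529) = 5*I*√645 - 1*13607 = 5*I*√645 - 13607 = -13607 + 5*I*√645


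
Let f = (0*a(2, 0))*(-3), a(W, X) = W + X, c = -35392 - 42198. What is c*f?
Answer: 0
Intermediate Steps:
c = -77590
f = 0 (f = (0*(2 + 0))*(-3) = (0*2)*(-3) = 0*(-3) = 0)
c*f = -77590*0 = 0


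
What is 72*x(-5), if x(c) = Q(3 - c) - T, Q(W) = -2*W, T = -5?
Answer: -792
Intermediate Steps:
x(c) = -1 + 2*c (x(c) = -2*(3 - c) - 1*(-5) = (-6 + 2*c) + 5 = -1 + 2*c)
72*x(-5) = 72*(-1 + 2*(-5)) = 72*(-1 - 10) = 72*(-11) = -792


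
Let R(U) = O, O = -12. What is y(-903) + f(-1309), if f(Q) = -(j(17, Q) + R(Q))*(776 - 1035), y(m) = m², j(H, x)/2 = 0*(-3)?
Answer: 812301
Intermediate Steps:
j(H, x) = 0 (j(H, x) = 2*(0*(-3)) = 2*0 = 0)
R(U) = -12
f(Q) = -3108 (f(Q) = -(0 - 12)*(776 - 1035) = -(-12)*(-259) = -1*3108 = -3108)
y(-903) + f(-1309) = (-903)² - 3108 = 815409 - 3108 = 812301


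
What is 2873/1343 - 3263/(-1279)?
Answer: 473928/101041 ≈ 4.6905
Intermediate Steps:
2873/1343 - 3263/(-1279) = 2873*(1/1343) - 3263*(-1/1279) = 169/79 + 3263/1279 = 473928/101041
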